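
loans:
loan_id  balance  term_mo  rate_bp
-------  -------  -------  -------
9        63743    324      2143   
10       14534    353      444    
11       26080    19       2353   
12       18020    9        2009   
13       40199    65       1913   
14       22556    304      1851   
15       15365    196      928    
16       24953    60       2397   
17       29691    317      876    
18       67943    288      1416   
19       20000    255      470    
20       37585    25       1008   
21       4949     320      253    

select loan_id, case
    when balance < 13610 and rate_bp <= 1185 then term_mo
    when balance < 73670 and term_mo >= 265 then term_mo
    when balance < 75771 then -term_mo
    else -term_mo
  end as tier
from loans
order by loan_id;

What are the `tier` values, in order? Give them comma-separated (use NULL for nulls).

loan_id=9: balance < 73670 and term_mo >= 265 → 324
loan_id=10: balance < 73670 and term_mo >= 265 → 353
loan_id=11: balance < 75771 → -19
loan_id=12: balance < 75771 → -9
loan_id=13: balance < 75771 → -65
loan_id=14: balance < 73670 and term_mo >= 265 → 304
loan_id=15: balance < 75771 → -196
loan_id=16: balance < 75771 → -60
loan_id=17: balance < 73670 and term_mo >= 265 → 317
loan_id=18: balance < 73670 and term_mo >= 265 → 288
loan_id=19: balance < 75771 → -255
loan_id=20: balance < 75771 → -25
loan_id=21: balance < 13610 and rate_bp <= 1185 → 320

324, 353, -19, -9, -65, 304, -196, -60, 317, 288, -255, -25, 320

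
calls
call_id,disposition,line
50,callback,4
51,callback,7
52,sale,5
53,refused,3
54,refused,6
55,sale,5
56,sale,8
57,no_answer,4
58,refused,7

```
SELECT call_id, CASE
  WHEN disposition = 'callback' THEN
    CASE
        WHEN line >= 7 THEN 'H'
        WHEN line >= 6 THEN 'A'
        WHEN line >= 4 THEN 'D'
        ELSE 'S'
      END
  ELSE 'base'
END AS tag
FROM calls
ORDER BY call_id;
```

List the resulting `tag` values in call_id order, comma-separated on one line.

D, H, base, base, base, base, base, base, base

call_id=50: disposition='callback' → inner[line >= 4] → D
call_id=51: disposition='callback' → inner[line >= 7] → H
call_id=52: disposition='sale' → outer ELSE → base
call_id=53: disposition='refused' → outer ELSE → base
call_id=54: disposition='refused' → outer ELSE → base
call_id=55: disposition='sale' → outer ELSE → base
call_id=56: disposition='sale' → outer ELSE → base
call_id=57: disposition='no_answer' → outer ELSE → base
call_id=58: disposition='refused' → outer ELSE → base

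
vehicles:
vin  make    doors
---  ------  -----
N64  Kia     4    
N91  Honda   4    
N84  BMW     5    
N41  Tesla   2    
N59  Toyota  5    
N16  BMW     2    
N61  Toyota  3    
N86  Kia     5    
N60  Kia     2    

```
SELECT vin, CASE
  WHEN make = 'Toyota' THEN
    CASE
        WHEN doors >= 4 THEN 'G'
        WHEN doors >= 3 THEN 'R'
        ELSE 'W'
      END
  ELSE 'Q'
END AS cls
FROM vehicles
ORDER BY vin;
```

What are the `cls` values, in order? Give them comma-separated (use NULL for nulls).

Q, Q, G, Q, R, Q, Q, Q, Q

vin=N16: make='BMW' → outer ELSE → Q
vin=N41: make='Tesla' → outer ELSE → Q
vin=N59: make='Toyota' → inner[doors >= 4] → G
vin=N60: make='Kia' → outer ELSE → Q
vin=N61: make='Toyota' → inner[doors >= 3] → R
vin=N64: make='Kia' → outer ELSE → Q
vin=N84: make='BMW' → outer ELSE → Q
vin=N86: make='Kia' → outer ELSE → Q
vin=N91: make='Honda' → outer ELSE → Q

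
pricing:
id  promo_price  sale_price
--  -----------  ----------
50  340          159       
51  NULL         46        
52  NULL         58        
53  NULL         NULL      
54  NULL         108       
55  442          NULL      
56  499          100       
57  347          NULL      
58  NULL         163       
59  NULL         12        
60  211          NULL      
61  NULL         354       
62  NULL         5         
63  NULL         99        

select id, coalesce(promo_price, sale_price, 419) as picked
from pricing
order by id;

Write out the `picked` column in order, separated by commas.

340, 46, 58, 419, 108, 442, 499, 347, 163, 12, 211, 354, 5, 99

id=50: promo_price=340 → 340
id=51: promo_price=NULL, sale_price=46 → 46
id=52: promo_price=NULL, sale_price=58 → 58
id=53: promo_price=NULL, sale_price=NULL, → literal 419 → 419
id=54: promo_price=NULL, sale_price=108 → 108
id=55: promo_price=442 → 442
id=56: promo_price=499 → 499
id=57: promo_price=347 → 347
id=58: promo_price=NULL, sale_price=163 → 163
id=59: promo_price=NULL, sale_price=12 → 12
id=60: promo_price=211 → 211
id=61: promo_price=NULL, sale_price=354 → 354
id=62: promo_price=NULL, sale_price=5 → 5
id=63: promo_price=NULL, sale_price=99 → 99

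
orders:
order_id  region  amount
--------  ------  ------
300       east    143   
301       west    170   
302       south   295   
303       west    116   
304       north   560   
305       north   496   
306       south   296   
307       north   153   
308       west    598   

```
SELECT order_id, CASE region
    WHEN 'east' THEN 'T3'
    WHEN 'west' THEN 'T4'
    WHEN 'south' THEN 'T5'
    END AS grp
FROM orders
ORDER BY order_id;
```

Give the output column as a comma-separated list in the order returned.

order_id=300: region='east' → T3
order_id=301: region='west' → T4
order_id=302: region='south' → T5
order_id=303: region='west' → T4
order_id=304: (no match → NULL) → NULL
order_id=305: (no match → NULL) → NULL
order_id=306: region='south' → T5
order_id=307: (no match → NULL) → NULL
order_id=308: region='west' → T4

T3, T4, T5, T4, NULL, NULL, T5, NULL, T4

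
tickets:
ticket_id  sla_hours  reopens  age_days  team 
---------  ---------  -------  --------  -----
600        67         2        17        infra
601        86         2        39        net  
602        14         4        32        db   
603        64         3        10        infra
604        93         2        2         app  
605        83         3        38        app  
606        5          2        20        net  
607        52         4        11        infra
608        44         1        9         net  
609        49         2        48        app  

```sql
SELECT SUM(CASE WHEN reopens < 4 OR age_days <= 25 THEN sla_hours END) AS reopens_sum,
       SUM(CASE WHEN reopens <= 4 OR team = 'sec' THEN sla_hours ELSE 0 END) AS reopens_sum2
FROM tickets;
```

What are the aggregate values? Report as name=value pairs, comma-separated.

reopens_sum=543, reopens_sum2=557

[reopens_sum: reopens < 4 OR age_days <= 25]
ticket_id=600: ✓ → 67
ticket_id=601: ✓ → 86
ticket_id=602: ✗
ticket_id=603: ✓ → 64
ticket_id=604: ✓ → 93
ticket_id=605: ✓ → 83
ticket_id=606: ✓ → 5
ticket_id=607: ✓ → 52
ticket_id=608: ✓ → 44
ticket_id=609: ✓ → 49
reopens_sum = 67 + 86 + 64 + 93 + 83 + 5 + 52 + 44 + 49 = 543
—
[reopens_sum2: reopens <= 4 OR team = 'sec']
ticket_id=600: ✓ → 67
ticket_id=601: ✓ → 86
ticket_id=602: ✓ → 14
ticket_id=603: ✓ → 64
ticket_id=604: ✓ → 93
ticket_id=605: ✓ → 83
ticket_id=606: ✓ → 5
ticket_id=607: ✓ → 52
ticket_id=608: ✓ → 44
ticket_id=609: ✓ → 49
reopens_sum2 = 67 + 86 + 14 + 64 + 93 + 83 + 5 + 52 + 44 + 49 = 557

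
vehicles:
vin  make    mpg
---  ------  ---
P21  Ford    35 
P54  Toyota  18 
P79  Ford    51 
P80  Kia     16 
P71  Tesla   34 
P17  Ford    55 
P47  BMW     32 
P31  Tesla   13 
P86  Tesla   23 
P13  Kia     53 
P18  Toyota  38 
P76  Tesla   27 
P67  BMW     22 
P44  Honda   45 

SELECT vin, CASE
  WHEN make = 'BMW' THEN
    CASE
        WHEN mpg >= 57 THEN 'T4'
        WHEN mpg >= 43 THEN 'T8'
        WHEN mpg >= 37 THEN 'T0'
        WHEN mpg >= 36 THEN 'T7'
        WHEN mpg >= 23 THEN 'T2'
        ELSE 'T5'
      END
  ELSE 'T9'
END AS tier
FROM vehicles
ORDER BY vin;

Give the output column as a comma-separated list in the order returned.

vin=P13: make='Kia' → outer ELSE → T9
vin=P17: make='Ford' → outer ELSE → T9
vin=P18: make='Toyota' → outer ELSE → T9
vin=P21: make='Ford' → outer ELSE → T9
vin=P31: make='Tesla' → outer ELSE → T9
vin=P44: make='Honda' → outer ELSE → T9
vin=P47: make='BMW' → inner[mpg >= 23] → T2
vin=P54: make='Toyota' → outer ELSE → T9
vin=P67: make='BMW' → inner[ELSE] → T5
vin=P71: make='Tesla' → outer ELSE → T9
vin=P76: make='Tesla' → outer ELSE → T9
vin=P79: make='Ford' → outer ELSE → T9
vin=P80: make='Kia' → outer ELSE → T9
vin=P86: make='Tesla' → outer ELSE → T9

T9, T9, T9, T9, T9, T9, T2, T9, T5, T9, T9, T9, T9, T9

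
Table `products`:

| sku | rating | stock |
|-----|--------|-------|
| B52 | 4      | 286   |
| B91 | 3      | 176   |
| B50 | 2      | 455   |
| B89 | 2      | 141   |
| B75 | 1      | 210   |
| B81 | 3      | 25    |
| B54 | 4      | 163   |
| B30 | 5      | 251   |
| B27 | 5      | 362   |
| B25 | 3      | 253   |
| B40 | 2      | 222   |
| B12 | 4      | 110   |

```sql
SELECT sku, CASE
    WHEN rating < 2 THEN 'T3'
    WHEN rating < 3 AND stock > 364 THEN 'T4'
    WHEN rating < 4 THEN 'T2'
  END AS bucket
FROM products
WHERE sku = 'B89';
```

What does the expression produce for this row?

T2

sku = B89: rating=2, stock=141.
rating < 2 → false
rating < 3 AND stock > 364 → false
rating < 4 → true → T2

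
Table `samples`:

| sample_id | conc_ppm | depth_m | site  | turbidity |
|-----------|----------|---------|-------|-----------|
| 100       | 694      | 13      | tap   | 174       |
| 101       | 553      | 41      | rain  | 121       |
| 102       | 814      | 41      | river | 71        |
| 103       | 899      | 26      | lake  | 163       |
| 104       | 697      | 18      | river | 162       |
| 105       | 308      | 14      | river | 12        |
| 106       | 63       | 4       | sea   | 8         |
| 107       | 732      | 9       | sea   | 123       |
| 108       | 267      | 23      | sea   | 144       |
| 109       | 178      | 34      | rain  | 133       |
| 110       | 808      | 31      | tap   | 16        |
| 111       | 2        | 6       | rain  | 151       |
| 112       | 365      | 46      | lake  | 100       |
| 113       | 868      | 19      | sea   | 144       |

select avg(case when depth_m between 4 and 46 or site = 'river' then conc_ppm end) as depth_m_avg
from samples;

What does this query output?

sample_id=100: ✓ → 694
sample_id=101: ✓ → 553
sample_id=102: ✓ → 814
sample_id=103: ✓ → 899
sample_id=104: ✓ → 697
sample_id=105: ✓ → 308
sample_id=106: ✓ → 63
sample_id=107: ✓ → 732
sample_id=108: ✓ → 267
sample_id=109: ✓ → 178
sample_id=110: ✓ → 808
sample_id=111: ✓ → 2
sample_id=112: ✓ → 365
sample_id=113: ✓ → 868
depth_m_avg = (694 + 553 + 814 + 899 + 697 + 308 + 63 + 732 + 267 + 178 + 808 + 2 + 365 + 868) / 14 = 517.7142857143

517.7142857143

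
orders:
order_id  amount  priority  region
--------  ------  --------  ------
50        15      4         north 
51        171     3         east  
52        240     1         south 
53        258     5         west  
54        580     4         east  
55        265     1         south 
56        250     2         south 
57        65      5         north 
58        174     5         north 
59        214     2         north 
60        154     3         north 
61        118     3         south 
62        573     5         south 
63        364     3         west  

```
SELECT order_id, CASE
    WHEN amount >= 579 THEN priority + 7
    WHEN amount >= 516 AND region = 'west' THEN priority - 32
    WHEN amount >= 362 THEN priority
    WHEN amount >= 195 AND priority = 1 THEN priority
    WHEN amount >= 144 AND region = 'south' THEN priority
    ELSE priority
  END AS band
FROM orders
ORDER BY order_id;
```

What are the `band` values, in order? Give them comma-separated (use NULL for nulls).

4, 3, 1, 5, 11, 1, 2, 5, 5, 2, 3, 3, 5, 3

order_id=50: ELSE → 4
order_id=51: ELSE → 3
order_id=52: amount >= 195 AND priority = 1 → 1
order_id=53: ELSE → 5
order_id=54: amount >= 579 → 11
order_id=55: amount >= 195 AND priority = 1 → 1
order_id=56: amount >= 144 AND region = 'south' → 2
order_id=57: ELSE → 5
order_id=58: ELSE → 5
order_id=59: ELSE → 2
order_id=60: ELSE → 3
order_id=61: ELSE → 3
order_id=62: amount >= 362 → 5
order_id=63: amount >= 362 → 3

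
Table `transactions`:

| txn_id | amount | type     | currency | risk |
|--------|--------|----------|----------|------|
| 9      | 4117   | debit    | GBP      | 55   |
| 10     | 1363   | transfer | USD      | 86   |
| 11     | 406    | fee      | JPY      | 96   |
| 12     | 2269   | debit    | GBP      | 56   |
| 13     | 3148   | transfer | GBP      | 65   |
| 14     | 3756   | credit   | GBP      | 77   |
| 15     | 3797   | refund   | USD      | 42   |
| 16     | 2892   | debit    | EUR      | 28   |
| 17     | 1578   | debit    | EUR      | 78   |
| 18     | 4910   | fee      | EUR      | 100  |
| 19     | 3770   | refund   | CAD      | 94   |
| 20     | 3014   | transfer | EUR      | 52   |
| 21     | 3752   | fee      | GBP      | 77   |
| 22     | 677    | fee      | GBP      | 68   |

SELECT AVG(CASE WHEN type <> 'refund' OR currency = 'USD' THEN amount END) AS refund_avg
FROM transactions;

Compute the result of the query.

txn_id=9: ✓ → 4117
txn_id=10: ✓ → 1363
txn_id=11: ✓ → 406
txn_id=12: ✓ → 2269
txn_id=13: ✓ → 3148
txn_id=14: ✓ → 3756
txn_id=15: ✓ → 3797
txn_id=16: ✓ → 2892
txn_id=17: ✓ → 1578
txn_id=18: ✓ → 4910
txn_id=19: ✗
txn_id=20: ✓ → 3014
txn_id=21: ✓ → 3752
txn_id=22: ✓ → 677
refund_avg = (4117 + 1363 + 406 + 2269 + 3148 + 3756 + 3797 + 2892 + 1578 + 4910 + 3014 + 3752 + 677) / 13 = 2744.5384615385

2744.5384615385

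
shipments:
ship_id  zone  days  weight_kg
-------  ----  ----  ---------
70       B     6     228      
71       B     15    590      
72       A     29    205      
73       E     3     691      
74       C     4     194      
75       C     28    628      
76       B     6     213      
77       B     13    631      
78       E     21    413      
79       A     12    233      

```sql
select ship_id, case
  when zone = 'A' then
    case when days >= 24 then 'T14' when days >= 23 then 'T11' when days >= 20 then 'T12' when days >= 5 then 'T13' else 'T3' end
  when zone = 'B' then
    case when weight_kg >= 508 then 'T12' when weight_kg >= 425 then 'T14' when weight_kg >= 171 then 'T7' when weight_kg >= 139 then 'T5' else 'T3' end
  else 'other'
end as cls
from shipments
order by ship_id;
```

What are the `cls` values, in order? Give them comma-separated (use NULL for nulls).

T7, T12, T14, other, other, other, T7, T12, other, T13

ship_id=70: zone='B' → inner[weight_kg >= 171] → T7
ship_id=71: zone='B' → inner[weight_kg >= 508] → T12
ship_id=72: zone='A' → inner[days >= 24] → T14
ship_id=73: zone='E' → outer ELSE → other
ship_id=74: zone='C' → outer ELSE → other
ship_id=75: zone='C' → outer ELSE → other
ship_id=76: zone='B' → inner[weight_kg >= 171] → T7
ship_id=77: zone='B' → inner[weight_kg >= 508] → T12
ship_id=78: zone='E' → outer ELSE → other
ship_id=79: zone='A' → inner[days >= 5] → T13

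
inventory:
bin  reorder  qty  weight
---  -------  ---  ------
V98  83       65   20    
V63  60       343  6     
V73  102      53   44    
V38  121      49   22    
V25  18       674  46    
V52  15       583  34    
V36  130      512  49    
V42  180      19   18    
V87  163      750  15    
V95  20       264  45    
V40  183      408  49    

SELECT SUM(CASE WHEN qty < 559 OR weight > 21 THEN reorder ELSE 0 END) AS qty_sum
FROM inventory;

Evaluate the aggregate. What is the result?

bin=V98: ✓ → 83
bin=V63: ✓ → 60
bin=V73: ✓ → 102
bin=V38: ✓ → 121
bin=V25: ✓ → 18
bin=V52: ✓ → 15
bin=V36: ✓ → 130
bin=V42: ✓ → 180
bin=V87: ✗
bin=V95: ✓ → 20
bin=V40: ✓ → 183
qty_sum = 83 + 60 + 102 + 121 + 18 + 15 + 130 + 180 + 20 + 183 = 912

912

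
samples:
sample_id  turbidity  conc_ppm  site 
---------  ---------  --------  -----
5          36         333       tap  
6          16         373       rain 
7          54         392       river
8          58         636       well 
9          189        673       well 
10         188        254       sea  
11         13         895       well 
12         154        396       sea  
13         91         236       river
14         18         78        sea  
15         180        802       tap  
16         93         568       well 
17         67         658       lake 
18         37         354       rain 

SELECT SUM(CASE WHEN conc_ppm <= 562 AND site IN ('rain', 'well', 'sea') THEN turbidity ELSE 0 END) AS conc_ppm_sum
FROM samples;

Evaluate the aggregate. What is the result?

sample_id=5: ✗
sample_id=6: ✓ → 16
sample_id=7: ✗
sample_id=8: ✗
sample_id=9: ✗
sample_id=10: ✓ → 188
sample_id=11: ✗
sample_id=12: ✓ → 154
sample_id=13: ✗
sample_id=14: ✓ → 18
sample_id=15: ✗
sample_id=16: ✗
sample_id=17: ✗
sample_id=18: ✓ → 37
conc_ppm_sum = 16 + 188 + 154 + 18 + 37 = 413

413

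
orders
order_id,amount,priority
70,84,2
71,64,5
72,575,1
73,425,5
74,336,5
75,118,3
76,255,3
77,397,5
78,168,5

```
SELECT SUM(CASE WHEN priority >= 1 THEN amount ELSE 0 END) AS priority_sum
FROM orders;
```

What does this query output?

2422

order_id=70: ✓ → 84
order_id=71: ✓ → 64
order_id=72: ✓ → 575
order_id=73: ✓ → 425
order_id=74: ✓ → 336
order_id=75: ✓ → 118
order_id=76: ✓ → 255
order_id=77: ✓ → 397
order_id=78: ✓ → 168
priority_sum = 84 + 64 + 575 + 425 + 336 + 118 + 255 + 397 + 168 = 2422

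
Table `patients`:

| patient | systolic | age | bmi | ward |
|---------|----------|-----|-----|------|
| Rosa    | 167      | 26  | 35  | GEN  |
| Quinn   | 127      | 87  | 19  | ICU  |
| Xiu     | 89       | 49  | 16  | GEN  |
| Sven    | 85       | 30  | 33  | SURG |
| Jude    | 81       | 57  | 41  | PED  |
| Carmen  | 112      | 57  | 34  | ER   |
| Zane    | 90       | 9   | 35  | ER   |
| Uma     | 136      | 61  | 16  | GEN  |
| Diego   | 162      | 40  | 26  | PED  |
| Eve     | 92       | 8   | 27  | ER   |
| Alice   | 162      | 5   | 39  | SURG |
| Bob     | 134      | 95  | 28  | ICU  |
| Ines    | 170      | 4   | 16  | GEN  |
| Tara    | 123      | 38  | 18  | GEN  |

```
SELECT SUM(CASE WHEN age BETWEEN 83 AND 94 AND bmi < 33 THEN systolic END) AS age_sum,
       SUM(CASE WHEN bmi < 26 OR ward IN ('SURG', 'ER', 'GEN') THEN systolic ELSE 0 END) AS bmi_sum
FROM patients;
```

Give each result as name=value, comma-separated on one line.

age_sum=127, bmi_sum=1353

[age_sum: age BETWEEN 83 AND 94 AND bmi < 33]
patient=Rosa: ✗
patient=Quinn: ✓ → 127
patient=Xiu: ✗
patient=Sven: ✗
patient=Jude: ✗
patient=Carmen: ✗
patient=Zane: ✗
patient=Uma: ✗
patient=Diego: ✗
patient=Eve: ✗
patient=Alice: ✗
patient=Bob: ✗
patient=Ines: ✗
patient=Tara: ✗
age_sum = 127
—
[bmi_sum: bmi < 26 OR ward IN ('SURG', 'ER', 'GEN')]
patient=Rosa: ✓ → 167
patient=Quinn: ✓ → 127
patient=Xiu: ✓ → 89
patient=Sven: ✓ → 85
patient=Jude: ✗
patient=Carmen: ✓ → 112
patient=Zane: ✓ → 90
patient=Uma: ✓ → 136
patient=Diego: ✗
patient=Eve: ✓ → 92
patient=Alice: ✓ → 162
patient=Bob: ✗
patient=Ines: ✓ → 170
patient=Tara: ✓ → 123
bmi_sum = 167 + 127 + 89 + 85 + 112 + 90 + 136 + 92 + 162 + 170 + 123 = 1353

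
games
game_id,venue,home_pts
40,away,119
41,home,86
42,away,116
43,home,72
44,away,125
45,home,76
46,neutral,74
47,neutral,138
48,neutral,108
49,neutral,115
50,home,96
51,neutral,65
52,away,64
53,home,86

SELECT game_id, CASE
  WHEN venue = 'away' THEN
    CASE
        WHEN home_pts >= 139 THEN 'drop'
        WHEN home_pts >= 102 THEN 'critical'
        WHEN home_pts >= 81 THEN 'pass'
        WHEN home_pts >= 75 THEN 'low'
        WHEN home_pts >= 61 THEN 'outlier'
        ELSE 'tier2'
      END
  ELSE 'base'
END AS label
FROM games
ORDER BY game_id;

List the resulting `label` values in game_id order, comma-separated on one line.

critical, base, critical, base, critical, base, base, base, base, base, base, base, outlier, base

game_id=40: venue='away' → inner[home_pts >= 102] → critical
game_id=41: venue='home' → outer ELSE → base
game_id=42: venue='away' → inner[home_pts >= 102] → critical
game_id=43: venue='home' → outer ELSE → base
game_id=44: venue='away' → inner[home_pts >= 102] → critical
game_id=45: venue='home' → outer ELSE → base
game_id=46: venue='neutral' → outer ELSE → base
game_id=47: venue='neutral' → outer ELSE → base
game_id=48: venue='neutral' → outer ELSE → base
game_id=49: venue='neutral' → outer ELSE → base
game_id=50: venue='home' → outer ELSE → base
game_id=51: venue='neutral' → outer ELSE → base
game_id=52: venue='away' → inner[home_pts >= 61] → outlier
game_id=53: venue='home' → outer ELSE → base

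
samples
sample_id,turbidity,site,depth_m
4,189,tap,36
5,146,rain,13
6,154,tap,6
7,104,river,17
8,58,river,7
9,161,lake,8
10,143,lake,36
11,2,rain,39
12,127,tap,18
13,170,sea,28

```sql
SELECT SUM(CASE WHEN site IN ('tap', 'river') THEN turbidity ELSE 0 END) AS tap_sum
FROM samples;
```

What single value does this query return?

sample_id=4: ✓ → 189
sample_id=5: ✗
sample_id=6: ✓ → 154
sample_id=7: ✓ → 104
sample_id=8: ✓ → 58
sample_id=9: ✗
sample_id=10: ✗
sample_id=11: ✗
sample_id=12: ✓ → 127
sample_id=13: ✗
tap_sum = 189 + 154 + 104 + 58 + 127 = 632

632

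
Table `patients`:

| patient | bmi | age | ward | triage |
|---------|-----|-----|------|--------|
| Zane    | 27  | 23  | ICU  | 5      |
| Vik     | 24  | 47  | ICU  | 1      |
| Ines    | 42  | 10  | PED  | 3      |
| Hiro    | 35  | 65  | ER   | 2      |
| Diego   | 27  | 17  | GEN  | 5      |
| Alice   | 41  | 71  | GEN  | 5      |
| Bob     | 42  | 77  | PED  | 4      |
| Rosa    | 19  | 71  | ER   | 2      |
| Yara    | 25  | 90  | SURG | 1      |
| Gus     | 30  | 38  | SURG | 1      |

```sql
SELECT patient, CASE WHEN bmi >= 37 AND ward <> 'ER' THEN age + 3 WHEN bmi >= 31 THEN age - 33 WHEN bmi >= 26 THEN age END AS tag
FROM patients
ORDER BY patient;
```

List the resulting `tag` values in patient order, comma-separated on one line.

74, 80, 17, 38, 32, 13, NULL, NULL, NULL, 23

patient=Alice: bmi >= 37 AND ward <> 'ER' → 74
patient=Bob: bmi >= 37 AND ward <> 'ER' → 80
patient=Diego: bmi >= 26 → 17
patient=Gus: bmi >= 26 → 38
patient=Hiro: bmi >= 31 → 32
patient=Ines: bmi >= 37 AND ward <> 'ER' → 13
patient=Rosa: (no match → NULL) → NULL
patient=Vik: (no match → NULL) → NULL
patient=Yara: (no match → NULL) → NULL
patient=Zane: bmi >= 26 → 23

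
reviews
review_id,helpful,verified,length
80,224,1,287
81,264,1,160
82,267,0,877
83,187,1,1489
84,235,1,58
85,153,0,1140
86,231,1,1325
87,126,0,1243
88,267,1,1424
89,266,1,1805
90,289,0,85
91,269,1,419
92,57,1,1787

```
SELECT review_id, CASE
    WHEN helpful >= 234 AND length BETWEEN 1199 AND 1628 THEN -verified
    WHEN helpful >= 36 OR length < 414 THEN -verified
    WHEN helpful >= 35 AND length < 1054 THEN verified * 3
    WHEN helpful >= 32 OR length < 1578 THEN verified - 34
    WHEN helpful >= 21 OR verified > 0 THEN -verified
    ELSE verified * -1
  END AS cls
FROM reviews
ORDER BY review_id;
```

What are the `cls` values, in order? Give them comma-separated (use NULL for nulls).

review_id=80: helpful >= 36 OR length < 414 → -1
review_id=81: helpful >= 36 OR length < 414 → -1
review_id=82: helpful >= 36 OR length < 414 → 0
review_id=83: helpful >= 36 OR length < 414 → -1
review_id=84: helpful >= 36 OR length < 414 → -1
review_id=85: helpful >= 36 OR length < 414 → 0
review_id=86: helpful >= 36 OR length < 414 → -1
review_id=87: helpful >= 36 OR length < 414 → 0
review_id=88: helpful >= 234 AND length BETWEEN 1199 AND 1628 → -1
review_id=89: helpful >= 36 OR length < 414 → -1
review_id=90: helpful >= 36 OR length < 414 → 0
review_id=91: helpful >= 36 OR length < 414 → -1
review_id=92: helpful >= 36 OR length < 414 → -1

-1, -1, 0, -1, -1, 0, -1, 0, -1, -1, 0, -1, -1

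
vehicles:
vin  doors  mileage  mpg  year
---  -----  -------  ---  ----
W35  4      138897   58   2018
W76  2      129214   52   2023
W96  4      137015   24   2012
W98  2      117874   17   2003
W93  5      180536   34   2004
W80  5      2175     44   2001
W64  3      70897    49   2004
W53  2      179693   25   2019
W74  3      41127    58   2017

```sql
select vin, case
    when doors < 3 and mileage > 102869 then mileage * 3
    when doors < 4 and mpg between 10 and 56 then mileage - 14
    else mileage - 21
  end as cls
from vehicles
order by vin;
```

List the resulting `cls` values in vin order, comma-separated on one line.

vin=W35: ELSE → 138876
vin=W53: doors < 3 and mileage > 102869 → 539079
vin=W64: doors < 4 and mpg between 10 and 56 → 70883
vin=W74: ELSE → 41106
vin=W76: doors < 3 and mileage > 102869 → 387642
vin=W80: ELSE → 2154
vin=W93: ELSE → 180515
vin=W96: ELSE → 136994
vin=W98: doors < 3 and mileage > 102869 → 353622

138876, 539079, 70883, 41106, 387642, 2154, 180515, 136994, 353622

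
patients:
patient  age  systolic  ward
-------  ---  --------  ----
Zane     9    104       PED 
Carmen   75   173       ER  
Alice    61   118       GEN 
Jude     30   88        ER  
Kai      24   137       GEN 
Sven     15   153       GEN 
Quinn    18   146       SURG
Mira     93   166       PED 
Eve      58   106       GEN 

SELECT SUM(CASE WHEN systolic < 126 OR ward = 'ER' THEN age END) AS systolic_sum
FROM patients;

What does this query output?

patient=Zane: ✓ → 9
patient=Carmen: ✓ → 75
patient=Alice: ✓ → 61
patient=Jude: ✓ → 30
patient=Kai: ✗
patient=Sven: ✗
patient=Quinn: ✗
patient=Mira: ✗
patient=Eve: ✓ → 58
systolic_sum = 9 + 75 + 61 + 30 + 58 = 233

233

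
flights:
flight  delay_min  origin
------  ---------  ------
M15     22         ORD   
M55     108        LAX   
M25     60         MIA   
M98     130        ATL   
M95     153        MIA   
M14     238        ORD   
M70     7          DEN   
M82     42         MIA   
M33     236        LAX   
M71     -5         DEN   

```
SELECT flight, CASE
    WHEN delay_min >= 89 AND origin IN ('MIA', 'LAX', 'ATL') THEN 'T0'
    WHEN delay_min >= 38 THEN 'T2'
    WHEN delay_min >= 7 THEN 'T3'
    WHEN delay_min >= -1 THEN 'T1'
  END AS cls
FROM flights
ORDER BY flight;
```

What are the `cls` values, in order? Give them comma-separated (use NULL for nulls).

T2, T3, T2, T0, T0, T3, NULL, T2, T0, T0

flight=M14: delay_min >= 38 → T2
flight=M15: delay_min >= 7 → T3
flight=M25: delay_min >= 38 → T2
flight=M33: delay_min >= 89 AND origin IN ('MIA', 'LAX', 'ATL') → T0
flight=M55: delay_min >= 89 AND origin IN ('MIA', 'LAX', 'ATL') → T0
flight=M70: delay_min >= 7 → T3
flight=M71: (no match → NULL) → NULL
flight=M82: delay_min >= 38 → T2
flight=M95: delay_min >= 89 AND origin IN ('MIA', 'LAX', 'ATL') → T0
flight=M98: delay_min >= 89 AND origin IN ('MIA', 'LAX', 'ATL') → T0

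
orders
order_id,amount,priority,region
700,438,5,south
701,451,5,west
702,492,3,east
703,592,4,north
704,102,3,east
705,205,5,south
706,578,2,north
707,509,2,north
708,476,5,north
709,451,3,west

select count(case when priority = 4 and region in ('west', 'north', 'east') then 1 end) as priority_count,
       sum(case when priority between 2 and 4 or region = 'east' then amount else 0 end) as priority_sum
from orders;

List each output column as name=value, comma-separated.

[priority_count: priority = 4 and region in ('west', 'north', 'east')]
order_id=700: ✗
order_id=701: ✗
order_id=702: ✗
order_id=703: ✓ → 1
order_id=704: ✗
order_id=705: ✗
order_id=706: ✗
order_id=707: ✗
order_id=708: ✗
order_id=709: ✗
priority_count = COUNT(1) = 1
—
[priority_sum: priority between 2 and 4 or region = 'east']
order_id=700: ✗
order_id=701: ✗
order_id=702: ✓ → 492
order_id=703: ✓ → 592
order_id=704: ✓ → 102
order_id=705: ✗
order_id=706: ✓ → 578
order_id=707: ✓ → 509
order_id=708: ✗
order_id=709: ✓ → 451
priority_sum = 492 + 592 + 102 + 578 + 509 + 451 = 2724

priority_count=1, priority_sum=2724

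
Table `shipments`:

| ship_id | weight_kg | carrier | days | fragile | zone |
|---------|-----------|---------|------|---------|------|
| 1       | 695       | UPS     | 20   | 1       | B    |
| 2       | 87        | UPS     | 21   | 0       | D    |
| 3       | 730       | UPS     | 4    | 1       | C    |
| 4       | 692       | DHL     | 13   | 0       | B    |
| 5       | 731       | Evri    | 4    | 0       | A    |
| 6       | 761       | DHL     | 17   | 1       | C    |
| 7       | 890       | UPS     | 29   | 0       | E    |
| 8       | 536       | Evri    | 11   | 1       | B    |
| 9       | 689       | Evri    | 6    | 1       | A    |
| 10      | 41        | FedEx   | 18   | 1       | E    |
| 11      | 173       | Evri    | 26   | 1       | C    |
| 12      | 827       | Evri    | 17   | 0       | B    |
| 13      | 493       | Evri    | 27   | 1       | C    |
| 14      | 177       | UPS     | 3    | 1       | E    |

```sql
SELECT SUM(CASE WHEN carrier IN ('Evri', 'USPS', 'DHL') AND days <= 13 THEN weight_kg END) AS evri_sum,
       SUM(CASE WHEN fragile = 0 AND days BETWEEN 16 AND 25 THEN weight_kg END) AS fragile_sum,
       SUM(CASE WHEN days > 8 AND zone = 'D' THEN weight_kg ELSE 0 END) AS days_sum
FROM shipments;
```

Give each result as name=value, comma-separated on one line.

[evri_sum: carrier IN ('Evri', 'USPS', 'DHL') AND days <= 13]
ship_id=1: ✗
ship_id=2: ✗
ship_id=3: ✗
ship_id=4: ✓ → 692
ship_id=5: ✓ → 731
ship_id=6: ✗
ship_id=7: ✗
ship_id=8: ✓ → 536
ship_id=9: ✓ → 689
ship_id=10: ✗
ship_id=11: ✗
ship_id=12: ✗
ship_id=13: ✗
ship_id=14: ✗
evri_sum = 692 + 731 + 536 + 689 = 2648
—
[fragile_sum: fragile = 0 AND days BETWEEN 16 AND 25]
ship_id=1: ✗
ship_id=2: ✓ → 87
ship_id=3: ✗
ship_id=4: ✗
ship_id=5: ✗
ship_id=6: ✗
ship_id=7: ✗
ship_id=8: ✗
ship_id=9: ✗
ship_id=10: ✗
ship_id=11: ✗
ship_id=12: ✓ → 827
ship_id=13: ✗
ship_id=14: ✗
fragile_sum = 87 + 827 = 914
—
[days_sum: days > 8 AND zone = 'D']
ship_id=1: ✗
ship_id=2: ✓ → 87
ship_id=3: ✗
ship_id=4: ✗
ship_id=5: ✗
ship_id=6: ✗
ship_id=7: ✗
ship_id=8: ✗
ship_id=9: ✗
ship_id=10: ✗
ship_id=11: ✗
ship_id=12: ✗
ship_id=13: ✗
ship_id=14: ✗
days_sum = 87

evri_sum=2648, fragile_sum=914, days_sum=87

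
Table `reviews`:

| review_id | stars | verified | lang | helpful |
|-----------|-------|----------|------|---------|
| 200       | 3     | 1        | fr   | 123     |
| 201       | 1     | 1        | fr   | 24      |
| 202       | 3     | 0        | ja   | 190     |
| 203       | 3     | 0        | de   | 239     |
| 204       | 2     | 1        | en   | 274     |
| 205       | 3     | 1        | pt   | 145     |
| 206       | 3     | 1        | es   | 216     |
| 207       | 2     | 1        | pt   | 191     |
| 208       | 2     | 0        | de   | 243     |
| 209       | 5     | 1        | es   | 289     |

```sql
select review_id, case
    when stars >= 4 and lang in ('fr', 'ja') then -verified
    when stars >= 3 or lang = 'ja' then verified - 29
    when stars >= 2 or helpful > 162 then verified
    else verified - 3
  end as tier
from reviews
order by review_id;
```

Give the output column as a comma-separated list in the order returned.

review_id=200: stars >= 3 or lang = 'ja' → -28
review_id=201: ELSE → -2
review_id=202: stars >= 3 or lang = 'ja' → -29
review_id=203: stars >= 3 or lang = 'ja' → -29
review_id=204: stars >= 2 or helpful > 162 → 1
review_id=205: stars >= 3 or lang = 'ja' → -28
review_id=206: stars >= 3 or lang = 'ja' → -28
review_id=207: stars >= 2 or helpful > 162 → 1
review_id=208: stars >= 2 or helpful > 162 → 0
review_id=209: stars >= 3 or lang = 'ja' → -28

-28, -2, -29, -29, 1, -28, -28, 1, 0, -28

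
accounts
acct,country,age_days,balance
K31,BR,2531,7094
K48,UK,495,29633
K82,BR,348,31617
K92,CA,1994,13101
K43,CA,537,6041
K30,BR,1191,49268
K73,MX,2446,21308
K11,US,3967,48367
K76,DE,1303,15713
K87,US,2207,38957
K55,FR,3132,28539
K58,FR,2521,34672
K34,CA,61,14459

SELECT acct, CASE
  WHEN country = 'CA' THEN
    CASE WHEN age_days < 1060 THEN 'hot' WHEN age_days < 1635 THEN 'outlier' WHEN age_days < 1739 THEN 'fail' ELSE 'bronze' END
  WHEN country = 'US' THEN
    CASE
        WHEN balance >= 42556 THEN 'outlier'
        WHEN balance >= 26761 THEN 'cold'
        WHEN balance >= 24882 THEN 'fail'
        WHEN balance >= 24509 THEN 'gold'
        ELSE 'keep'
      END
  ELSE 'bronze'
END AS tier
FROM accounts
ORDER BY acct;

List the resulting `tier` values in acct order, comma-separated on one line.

acct=K11: country='US' → inner[balance >= 42556] → outlier
acct=K30: country='BR' → outer ELSE → bronze
acct=K31: country='BR' → outer ELSE → bronze
acct=K34: country='CA' → inner[age_days < 1060] → hot
acct=K43: country='CA' → inner[age_days < 1060] → hot
acct=K48: country='UK' → outer ELSE → bronze
acct=K55: country='FR' → outer ELSE → bronze
acct=K58: country='FR' → outer ELSE → bronze
acct=K73: country='MX' → outer ELSE → bronze
acct=K76: country='DE' → outer ELSE → bronze
acct=K82: country='BR' → outer ELSE → bronze
acct=K87: country='US' → inner[balance >= 26761] → cold
acct=K92: country='CA' → inner[ELSE] → bronze

outlier, bronze, bronze, hot, hot, bronze, bronze, bronze, bronze, bronze, bronze, cold, bronze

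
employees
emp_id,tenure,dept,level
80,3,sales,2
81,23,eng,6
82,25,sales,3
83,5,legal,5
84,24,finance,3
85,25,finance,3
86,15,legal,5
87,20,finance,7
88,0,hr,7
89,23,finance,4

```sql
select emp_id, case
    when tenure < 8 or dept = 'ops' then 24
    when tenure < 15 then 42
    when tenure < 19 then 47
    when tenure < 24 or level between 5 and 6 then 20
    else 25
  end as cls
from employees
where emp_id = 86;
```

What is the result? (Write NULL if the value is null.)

47

emp_id = 86: tenure=15, dept=legal, level=5.
tenure < 8 or dept = 'ops' → false
tenure < 15 → false
tenure < 19 → true → 47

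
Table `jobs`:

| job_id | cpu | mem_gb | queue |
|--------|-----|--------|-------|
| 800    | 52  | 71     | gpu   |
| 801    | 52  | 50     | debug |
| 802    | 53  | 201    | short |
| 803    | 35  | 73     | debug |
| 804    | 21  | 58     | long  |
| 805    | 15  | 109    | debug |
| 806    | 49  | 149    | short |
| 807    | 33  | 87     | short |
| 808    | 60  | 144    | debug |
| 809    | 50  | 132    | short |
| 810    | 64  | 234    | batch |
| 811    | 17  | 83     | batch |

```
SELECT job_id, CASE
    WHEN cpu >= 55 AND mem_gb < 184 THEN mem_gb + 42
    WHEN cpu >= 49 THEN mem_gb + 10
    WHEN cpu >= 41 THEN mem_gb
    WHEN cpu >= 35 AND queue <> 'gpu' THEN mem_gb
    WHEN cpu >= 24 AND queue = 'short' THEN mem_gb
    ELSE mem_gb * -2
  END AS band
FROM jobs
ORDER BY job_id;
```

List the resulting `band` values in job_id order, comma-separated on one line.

81, 60, 211, 73, -116, -218, 159, 87, 186, 142, 244, -166

job_id=800: cpu >= 49 → 81
job_id=801: cpu >= 49 → 60
job_id=802: cpu >= 49 → 211
job_id=803: cpu >= 35 AND queue <> 'gpu' → 73
job_id=804: ELSE → -116
job_id=805: ELSE → -218
job_id=806: cpu >= 49 → 159
job_id=807: cpu >= 24 AND queue = 'short' → 87
job_id=808: cpu >= 55 AND mem_gb < 184 → 186
job_id=809: cpu >= 49 → 142
job_id=810: cpu >= 49 → 244
job_id=811: ELSE → -166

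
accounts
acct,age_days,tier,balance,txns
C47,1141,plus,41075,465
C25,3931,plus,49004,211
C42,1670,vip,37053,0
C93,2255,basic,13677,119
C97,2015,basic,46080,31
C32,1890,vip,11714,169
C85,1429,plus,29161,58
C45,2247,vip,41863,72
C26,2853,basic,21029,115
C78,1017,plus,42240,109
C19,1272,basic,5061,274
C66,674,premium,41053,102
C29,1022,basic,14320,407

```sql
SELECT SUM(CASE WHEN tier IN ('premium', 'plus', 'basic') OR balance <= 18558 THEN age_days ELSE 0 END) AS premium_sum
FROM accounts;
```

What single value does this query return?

19499

acct=C47: ✓ → 1141
acct=C25: ✓ → 3931
acct=C42: ✗
acct=C93: ✓ → 2255
acct=C97: ✓ → 2015
acct=C32: ✓ → 1890
acct=C85: ✓ → 1429
acct=C45: ✗
acct=C26: ✓ → 2853
acct=C78: ✓ → 1017
acct=C19: ✓ → 1272
acct=C66: ✓ → 674
acct=C29: ✓ → 1022
premium_sum = 1141 + 3931 + 2255 + 2015 + 1890 + 1429 + 2853 + 1017 + 1272 + 674 + 1022 = 19499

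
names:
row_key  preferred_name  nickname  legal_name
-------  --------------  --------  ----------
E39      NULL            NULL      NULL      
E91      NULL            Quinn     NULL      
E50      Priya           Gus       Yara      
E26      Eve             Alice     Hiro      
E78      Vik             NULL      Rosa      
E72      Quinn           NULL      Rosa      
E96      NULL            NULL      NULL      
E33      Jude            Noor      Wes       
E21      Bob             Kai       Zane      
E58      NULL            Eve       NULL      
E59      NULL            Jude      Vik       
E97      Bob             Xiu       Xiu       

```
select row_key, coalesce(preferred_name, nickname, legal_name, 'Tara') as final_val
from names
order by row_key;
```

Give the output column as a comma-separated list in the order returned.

Bob, Eve, Jude, Tara, Priya, Eve, Jude, Quinn, Vik, Quinn, Tara, Bob

row_key=E21: preferred_name=Bob → Bob
row_key=E26: preferred_name=Eve → Eve
row_key=E33: preferred_name=Jude → Jude
row_key=E39: preferred_name=NULL, nickname=NULL, legal_name=NULL, → literal Tara → Tara
row_key=E50: preferred_name=Priya → Priya
row_key=E58: preferred_name=NULL, nickname=Eve → Eve
row_key=E59: preferred_name=NULL, nickname=Jude → Jude
row_key=E72: preferred_name=Quinn → Quinn
row_key=E78: preferred_name=Vik → Vik
row_key=E91: preferred_name=NULL, nickname=Quinn → Quinn
row_key=E96: preferred_name=NULL, nickname=NULL, legal_name=NULL, → literal Tara → Tara
row_key=E97: preferred_name=Bob → Bob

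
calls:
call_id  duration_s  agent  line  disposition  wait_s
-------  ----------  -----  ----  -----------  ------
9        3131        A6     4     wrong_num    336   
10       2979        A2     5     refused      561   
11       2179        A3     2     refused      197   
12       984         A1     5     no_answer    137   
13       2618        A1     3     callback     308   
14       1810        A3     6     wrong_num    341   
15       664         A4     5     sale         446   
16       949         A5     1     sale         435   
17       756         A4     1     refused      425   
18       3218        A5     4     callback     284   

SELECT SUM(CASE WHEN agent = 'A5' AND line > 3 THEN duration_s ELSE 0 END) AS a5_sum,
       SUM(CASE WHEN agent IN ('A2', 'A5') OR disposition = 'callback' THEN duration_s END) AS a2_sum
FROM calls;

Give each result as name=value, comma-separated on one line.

[a5_sum: agent = 'A5' AND line > 3]
call_id=9: ✗
call_id=10: ✗
call_id=11: ✗
call_id=12: ✗
call_id=13: ✗
call_id=14: ✗
call_id=15: ✗
call_id=16: ✗
call_id=17: ✗
call_id=18: ✓ → 3218
a5_sum = 3218
—
[a2_sum: agent IN ('A2', 'A5') OR disposition = 'callback']
call_id=9: ✗
call_id=10: ✓ → 2979
call_id=11: ✗
call_id=12: ✗
call_id=13: ✓ → 2618
call_id=14: ✗
call_id=15: ✗
call_id=16: ✓ → 949
call_id=17: ✗
call_id=18: ✓ → 3218
a2_sum = 2979 + 2618 + 949 + 3218 = 9764

a5_sum=3218, a2_sum=9764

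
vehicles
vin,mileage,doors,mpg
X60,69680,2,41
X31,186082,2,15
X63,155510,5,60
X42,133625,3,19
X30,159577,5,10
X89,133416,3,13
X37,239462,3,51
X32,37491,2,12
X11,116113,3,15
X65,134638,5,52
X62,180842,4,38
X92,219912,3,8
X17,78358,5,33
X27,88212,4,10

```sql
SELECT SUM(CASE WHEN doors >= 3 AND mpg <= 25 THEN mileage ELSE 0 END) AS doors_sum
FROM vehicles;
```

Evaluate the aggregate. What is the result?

850855

vin=X60: ✗
vin=X31: ✗
vin=X63: ✗
vin=X42: ✓ → 133625
vin=X30: ✓ → 159577
vin=X89: ✓ → 133416
vin=X37: ✗
vin=X32: ✗
vin=X11: ✓ → 116113
vin=X65: ✗
vin=X62: ✗
vin=X92: ✓ → 219912
vin=X17: ✗
vin=X27: ✓ → 88212
doors_sum = 133625 + 159577 + 133416 + 116113 + 219912 + 88212 = 850855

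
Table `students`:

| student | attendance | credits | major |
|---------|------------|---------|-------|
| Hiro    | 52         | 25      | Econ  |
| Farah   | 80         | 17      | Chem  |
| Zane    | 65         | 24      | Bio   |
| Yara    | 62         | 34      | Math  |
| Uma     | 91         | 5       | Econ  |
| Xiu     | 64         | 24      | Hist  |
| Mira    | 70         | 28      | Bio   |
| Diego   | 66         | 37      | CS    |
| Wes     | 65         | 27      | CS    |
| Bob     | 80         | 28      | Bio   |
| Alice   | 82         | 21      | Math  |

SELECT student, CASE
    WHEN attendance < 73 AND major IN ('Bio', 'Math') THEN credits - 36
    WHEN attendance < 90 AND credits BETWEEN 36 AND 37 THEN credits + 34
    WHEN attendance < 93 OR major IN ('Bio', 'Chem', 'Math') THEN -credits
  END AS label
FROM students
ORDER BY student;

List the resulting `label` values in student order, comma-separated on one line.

student=Alice: attendance < 93 OR major IN ('Bio', 'Chem', 'Math') → -21
student=Bob: attendance < 93 OR major IN ('Bio', 'Chem', 'Math') → -28
student=Diego: attendance < 90 AND credits BETWEEN 36 AND 37 → 71
student=Farah: attendance < 93 OR major IN ('Bio', 'Chem', 'Math') → -17
student=Hiro: attendance < 93 OR major IN ('Bio', 'Chem', 'Math') → -25
student=Mira: attendance < 73 AND major IN ('Bio', 'Math') → -8
student=Uma: attendance < 93 OR major IN ('Bio', 'Chem', 'Math') → -5
student=Wes: attendance < 93 OR major IN ('Bio', 'Chem', 'Math') → -27
student=Xiu: attendance < 93 OR major IN ('Bio', 'Chem', 'Math') → -24
student=Yara: attendance < 73 AND major IN ('Bio', 'Math') → -2
student=Zane: attendance < 73 AND major IN ('Bio', 'Math') → -12

-21, -28, 71, -17, -25, -8, -5, -27, -24, -2, -12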